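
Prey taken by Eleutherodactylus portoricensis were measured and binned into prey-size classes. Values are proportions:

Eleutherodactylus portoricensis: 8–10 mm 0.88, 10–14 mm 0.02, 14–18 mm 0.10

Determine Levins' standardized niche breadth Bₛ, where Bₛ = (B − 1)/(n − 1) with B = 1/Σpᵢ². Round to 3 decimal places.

0.137

Σpᵢ² = 0.88² + 0.02² + 0.10² = 0.7744 + 0.0004 + 0.0100 = 0.7848
B = 1 / 0.7848 = 1.27421
Bₛ = (B − 1)/(n − 1) = (1.27421 − 1)/(3 − 1) = 0.27421/2 = 0.13711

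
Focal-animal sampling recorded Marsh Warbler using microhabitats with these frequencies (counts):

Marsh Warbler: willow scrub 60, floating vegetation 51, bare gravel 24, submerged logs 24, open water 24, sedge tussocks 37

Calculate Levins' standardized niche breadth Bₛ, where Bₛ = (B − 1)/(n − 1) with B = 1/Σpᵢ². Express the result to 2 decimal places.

Proportions for Marsh Warbler (n=220): 60/220=0.2727, 51/220=0.2318, 24/220=0.1091, 24/220=0.1091, 24/220=0.1091, 37/220=0.1682
Σpᵢ² = 0.2727² + 0.2318² + 0.1091² + 0.1091² + 0.1091² + 0.1682² = 0.074365 + 0.053731 + 0.011903 + 0.011903 + 0.011903 + 0.028291 = 0.192096
B = 1 / 0.192096 = 5.2057
Bₛ = (B − 1)/(n − 1) = (5.2057 − 1)/(6 − 1) = 4.2057/5 = 0.8411

0.84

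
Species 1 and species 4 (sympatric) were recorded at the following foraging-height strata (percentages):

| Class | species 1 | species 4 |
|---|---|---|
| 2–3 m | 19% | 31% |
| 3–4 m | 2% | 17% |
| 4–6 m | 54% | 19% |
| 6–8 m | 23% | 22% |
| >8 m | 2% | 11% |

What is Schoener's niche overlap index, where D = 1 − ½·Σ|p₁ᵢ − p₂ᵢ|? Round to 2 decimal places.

Convert percentages to proportions (divide by 100).
Σ|p₁ᵢ − p₂ᵢ| = 0.12 + 0.15 + 0.35 + 0.01 + 0.09 = 0.72
D = 1 − ½ × 0.72 = 1 − 0.360 = 0.6400

0.64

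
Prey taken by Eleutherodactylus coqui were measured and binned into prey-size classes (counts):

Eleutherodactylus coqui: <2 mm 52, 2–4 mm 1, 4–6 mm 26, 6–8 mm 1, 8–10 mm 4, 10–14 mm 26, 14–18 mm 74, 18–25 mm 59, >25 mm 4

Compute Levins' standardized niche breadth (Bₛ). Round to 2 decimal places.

0.46

Proportions for Eleutherodactylus coqui (n=247): 52/247=0.2105, 1/247=0.0040, 26/247=0.1053, 1/247=0.0040, 4/247=0.0162, 26/247=0.1053, 74/247=0.2996, 59/247=0.2389, 4/247=0.0162
Σpᵢ² = 0.2105² + 0.0040² + 0.1053² + 0.0040² + 0.0162² + 0.1053² + 0.2996² + 0.2389² + 0.0162² = 0.044310 + 0.000016 + 0.011088 + 0.000016 + 0.000262 + 0.011088 + 0.089760 + 0.057073 + 0.000262 = 0.213875
B = 1 / 0.213875 = 4.6756
Bₛ = (B − 1)/(n − 1) = (4.6756 − 1)/(9 − 1) = 3.6756/8 = 0.4595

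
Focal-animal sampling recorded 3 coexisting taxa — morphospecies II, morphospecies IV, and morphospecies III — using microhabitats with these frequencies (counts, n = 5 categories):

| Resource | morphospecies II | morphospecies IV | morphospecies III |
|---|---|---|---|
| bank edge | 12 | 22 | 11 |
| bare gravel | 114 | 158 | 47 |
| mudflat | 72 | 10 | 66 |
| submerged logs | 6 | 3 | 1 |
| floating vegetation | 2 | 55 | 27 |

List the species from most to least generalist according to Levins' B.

Proportions for morphospecies II (n=206): 12/206=0.0583, 114/206=0.5534, 72/206=0.3495, 6/206=0.0291, 2/206=0.0097
Proportions for morphospecies IV (n=248): 22/248=0.0887, 158/248=0.6371, 10/248=0.0403, 3/248=0.0121, 55/248=0.2218
Proportions for morphospecies III (n=152): 11/152=0.0724, 47/152=0.3092, 66/152=0.4342, 1/152=0.0066, 27/152=0.1776
Σp_IIᵢ² = 0.0583² + 0.5534² + 0.3495² + 0.0291² + 0.0097² = 0.003399 + 0.306252 + 0.122150 + 0.000847 + 0.000094 = 0.432742
B_II = 1 / 0.432742 = 2.3108
Σp_IVᵢ² = 0.0887² + 0.6371² + 0.0403² + 0.0121² + 0.2218² = 0.007868 + 0.405896 + 0.001624 + 0.000146 + 0.049195 = 0.464729
B_IV = 1 / 0.464729 = 2.1518
Σp_IIIᵢ² = 0.0724² + 0.3092² + 0.4342² + 0.0066² + 0.1776² = 0.005242 + 0.095605 + 0.188530 + 0.000044 + 0.031542 = 0.320963
B_III = 1 / 0.320963 = 3.1156
Ranking by B (broadest → narrowest): morphospecies III (3.12) > morphospecies II (2.31) > morphospecies IV (2.15)

morphospecies III > morphospecies II > morphospecies IV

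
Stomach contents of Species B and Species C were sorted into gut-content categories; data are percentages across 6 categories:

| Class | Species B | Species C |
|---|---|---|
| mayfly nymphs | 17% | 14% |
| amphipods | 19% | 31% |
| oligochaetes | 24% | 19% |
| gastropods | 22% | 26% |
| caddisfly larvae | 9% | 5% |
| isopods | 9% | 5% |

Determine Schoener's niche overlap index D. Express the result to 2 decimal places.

0.84

Convert percentages to proportions (divide by 100).
Σ|p₁ᵢ − p₂ᵢ| = 0.03 + 0.12 + 0.05 + 0.04 + 0.04 + 0.04 = 0.32
D = 1 − ½ × 0.32 = 1 − 0.160 = 0.8400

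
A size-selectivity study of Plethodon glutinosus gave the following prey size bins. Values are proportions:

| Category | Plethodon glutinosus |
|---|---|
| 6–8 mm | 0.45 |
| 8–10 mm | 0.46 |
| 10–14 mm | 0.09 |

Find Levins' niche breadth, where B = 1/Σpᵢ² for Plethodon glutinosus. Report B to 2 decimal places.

Σpᵢ² = 0.45² + 0.46² + 0.09² = 0.2025 + 0.2116 + 0.0081 = 0.4222
B = 1 / 0.4222 = 2.3685

2.37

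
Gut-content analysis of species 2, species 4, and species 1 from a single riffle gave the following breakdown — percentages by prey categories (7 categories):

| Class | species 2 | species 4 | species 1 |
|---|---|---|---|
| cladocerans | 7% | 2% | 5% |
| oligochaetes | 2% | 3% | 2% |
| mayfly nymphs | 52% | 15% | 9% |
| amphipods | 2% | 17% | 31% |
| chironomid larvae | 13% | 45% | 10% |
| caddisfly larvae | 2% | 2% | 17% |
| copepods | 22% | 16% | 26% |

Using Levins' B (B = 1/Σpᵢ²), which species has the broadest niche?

species 1

Convert percentages to proportions (divide by 100).
Σp_2ᵢ² = 0.07² + 0.02² + 0.52² + 0.02² + 0.13² + 0.02² + 0.22² = 0.0049 + 0.0004 + 0.2704 + 0.0004 + 0.0169 + 0.0004 + 0.0484 = 0.3418
B_2 = 1 / 0.3418 = 2.9257
Σp_4ᵢ² = 0.02² + 0.03² + 0.15² + 0.17² + 0.45² + 0.02² + 0.16² = 0.0004 + 0.0009 + 0.0225 + 0.0289 + 0.2025 + 0.0004 + 0.0256 = 0.2812
B_4 = 1 / 0.2812 = 3.5562
Σp_1ᵢ² = 0.05² + 0.02² + 0.09² + 0.31² + 0.10² + 0.17² + 0.26² = 0.0025 + 0.0004 + 0.0081 + 0.0961 + 0.0100 + 0.0289 + 0.0676 = 0.2136
B_1 = 1 / 0.2136 = 4.6816
Highest B → broadest niche (most generalist): species 1 (B = 4.68).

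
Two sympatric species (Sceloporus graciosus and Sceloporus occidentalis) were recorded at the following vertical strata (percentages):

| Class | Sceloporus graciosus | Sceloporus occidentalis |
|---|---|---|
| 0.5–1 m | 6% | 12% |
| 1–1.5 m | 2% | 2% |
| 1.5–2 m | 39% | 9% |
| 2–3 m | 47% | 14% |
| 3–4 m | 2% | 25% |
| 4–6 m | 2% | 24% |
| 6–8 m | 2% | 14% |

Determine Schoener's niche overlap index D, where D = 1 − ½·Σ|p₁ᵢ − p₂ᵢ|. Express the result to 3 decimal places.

0.370

Convert percentages to proportions (divide by 100).
Σ|p₁ᵢ − p₂ᵢ| = 0.06 + 0.00 + 0.30 + 0.33 + 0.23 + 0.22 + 0.12 = 1.26
D = 1 − ½ × 1.26 = 1 − 0.630 = 0.37000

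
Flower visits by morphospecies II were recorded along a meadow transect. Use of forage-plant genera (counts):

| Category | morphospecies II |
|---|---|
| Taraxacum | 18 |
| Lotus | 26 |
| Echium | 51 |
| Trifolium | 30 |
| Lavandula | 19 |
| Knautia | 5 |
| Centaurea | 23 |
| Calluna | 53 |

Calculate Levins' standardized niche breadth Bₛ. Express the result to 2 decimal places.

Proportions for morphospecies II (n=225): 18/225=0.0800, 26/225=0.1156, 51/225=0.2267, 30/225=0.1333, 19/225=0.0844, 5/225=0.0222, 23/225=0.1022, 53/225=0.2356
Σpᵢ² = 0.0800² + 0.1156² + 0.2267² + 0.1333² + 0.0844² + 0.0222² + 0.1022² + 0.2356² = 0.006400 + 0.013363 + 0.051393 + 0.017769 + 0.007123 + 0.000493 + 0.010445 + 0.055507 = 0.162493
B = 1 / 0.162493 = 6.1541
Bₛ = (B − 1)/(n − 1) = (6.1541 − 1)/(8 − 1) = 5.1541/7 = 0.7363

0.74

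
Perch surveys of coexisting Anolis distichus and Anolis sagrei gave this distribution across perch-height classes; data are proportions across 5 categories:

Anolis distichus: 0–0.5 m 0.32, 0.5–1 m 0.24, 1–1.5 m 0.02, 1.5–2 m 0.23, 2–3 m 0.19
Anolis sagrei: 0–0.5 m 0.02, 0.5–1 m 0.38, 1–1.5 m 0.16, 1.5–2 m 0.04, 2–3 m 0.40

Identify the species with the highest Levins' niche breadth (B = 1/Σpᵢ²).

Σp_distᵢ² = 0.32² + 0.24² + 0.02² + 0.23² + 0.19² = 0.1024 + 0.0576 + 0.0004 + 0.0529 + 0.0361 = 0.2494
B_dist = 1 / 0.2494 = 4.0096
Σp_sagrᵢ² = 0.02² + 0.38² + 0.16² + 0.04² + 0.40² = 0.0004 + 0.1444 + 0.0256 + 0.0016 + 0.1600 = 0.3320
B_sagr = 1 / 0.3320 = 3.0120
Highest B → broadest niche (most generalist): Anolis distichus (B = 4.01).

Anolis distichus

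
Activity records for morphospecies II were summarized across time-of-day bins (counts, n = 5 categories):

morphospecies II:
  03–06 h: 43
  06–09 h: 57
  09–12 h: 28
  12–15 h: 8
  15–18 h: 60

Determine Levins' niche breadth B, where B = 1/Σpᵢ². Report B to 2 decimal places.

4.02

Proportions for morphospecies II (n=196): 43/196=0.2194, 57/196=0.2908, 28/196=0.1429, 8/196=0.0408, 60/196=0.3061
Σpᵢ² = 0.2194² + 0.2908² + 0.1429² + 0.0408² + 0.3061² = 0.048136 + 0.084565 + 0.020420 + 0.001665 + 0.093697 = 0.248483
B = 1 / 0.248483 = 4.0244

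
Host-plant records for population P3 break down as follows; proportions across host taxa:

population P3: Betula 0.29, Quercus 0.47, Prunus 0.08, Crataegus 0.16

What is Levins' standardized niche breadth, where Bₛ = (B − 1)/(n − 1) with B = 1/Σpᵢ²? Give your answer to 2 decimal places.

0.66

Σpᵢ² = 0.29² + 0.47² + 0.08² + 0.16² = 0.0841 + 0.2209 + 0.0064 + 0.0256 = 0.3370
B = 1 / 0.3370 = 2.9674
Bₛ = (B − 1)/(n − 1) = (2.9674 − 1)/(4 − 1) = 1.9674/3 = 0.6558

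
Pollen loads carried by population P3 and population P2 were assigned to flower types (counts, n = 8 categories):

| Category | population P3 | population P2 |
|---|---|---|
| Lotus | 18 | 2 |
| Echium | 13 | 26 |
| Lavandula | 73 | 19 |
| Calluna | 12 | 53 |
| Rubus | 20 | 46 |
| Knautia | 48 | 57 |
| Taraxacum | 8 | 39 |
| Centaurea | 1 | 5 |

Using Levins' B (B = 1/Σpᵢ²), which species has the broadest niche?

population P2

Proportions for population P3 (n=193): 18/193=0.0933, 13/193=0.0674, 73/193=0.3782, 12/193=0.0622, 20/193=0.1036, 48/193=0.2487, 8/193=0.0415, 1/193=0.0052
Proportions for population P2 (n=247): 2/247=0.0081, 26/247=0.1053, 19/247=0.0769, 53/247=0.2146, 46/247=0.1862, 57/247=0.2308, 39/247=0.1579, 5/247=0.0202
Σp_P3ᵢ² = 0.0933² + 0.0674² + 0.3782² + 0.0622² + 0.1036² + 0.2487² + 0.0415² + 0.0052² = 0.008705 + 0.004543 + 0.143035 + 0.003869 + 0.010733 + 0.061852 + 0.001722 + 0.000027 = 0.234486
B_P3 = 1 / 0.234486 = 4.2646
Σp_P2ᵢ² = 0.0081² + 0.1053² + 0.0769² + 0.2146² + 0.1862² + 0.2308² + 0.1579² + 0.0202² = 0.000066 + 0.011088 + 0.005914 + 0.046053 + 0.034670 + 0.053269 + 0.024932 + 0.000408 = 0.176400
B_P2 = 1 / 0.176400 = 5.6689
Highest B → broadest niche (most generalist): population P2 (B = 5.67).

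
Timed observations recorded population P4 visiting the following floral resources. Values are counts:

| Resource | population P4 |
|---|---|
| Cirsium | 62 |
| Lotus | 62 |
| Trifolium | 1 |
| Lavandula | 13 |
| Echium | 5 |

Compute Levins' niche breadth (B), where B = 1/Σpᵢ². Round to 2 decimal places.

2.59

Proportions for population P4 (n=143): 62/143=0.4336, 62/143=0.4336, 1/143=0.0070, 13/143=0.0909, 5/143=0.0350
Σpᵢ² = 0.4336² + 0.4336² + 0.0070² + 0.0909² + 0.0350² = 0.188009 + 0.188009 + 0.000049 + 0.008263 + 0.001225 = 0.385555
B = 1 / 0.385555 = 2.5937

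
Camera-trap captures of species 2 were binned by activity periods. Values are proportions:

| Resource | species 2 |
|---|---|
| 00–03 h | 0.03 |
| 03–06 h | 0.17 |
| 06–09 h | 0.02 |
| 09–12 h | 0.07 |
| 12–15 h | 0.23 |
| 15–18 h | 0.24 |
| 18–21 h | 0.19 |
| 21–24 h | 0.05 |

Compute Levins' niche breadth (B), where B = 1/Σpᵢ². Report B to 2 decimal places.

5.43

Σpᵢ² = 0.03² + 0.17² + 0.02² + 0.07² + 0.23² + 0.24² + 0.19² + 0.05² = 0.0009 + 0.0289 + 0.0004 + 0.0049 + 0.0529 + 0.0576 + 0.0361 + 0.0025 = 0.1842
B = 1 / 0.1842 = 5.4289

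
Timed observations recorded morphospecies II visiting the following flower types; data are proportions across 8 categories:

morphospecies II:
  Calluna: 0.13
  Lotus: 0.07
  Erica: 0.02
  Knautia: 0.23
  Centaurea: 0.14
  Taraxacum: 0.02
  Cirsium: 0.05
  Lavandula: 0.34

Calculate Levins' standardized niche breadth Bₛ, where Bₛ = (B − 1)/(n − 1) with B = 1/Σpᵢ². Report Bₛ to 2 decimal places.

Σpᵢ² = 0.13² + 0.07² + 0.02² + 0.23² + 0.14² + 0.02² + 0.05² + 0.34² = 0.0169 + 0.0049 + 0.0004 + 0.0529 + 0.0196 + 0.0004 + 0.0025 + 0.1156 = 0.2132
B = 1 / 0.2132 = 4.6904
Bₛ = (B − 1)/(n − 1) = (4.6904 − 1)/(8 − 1) = 3.6904/7 = 0.5272

0.53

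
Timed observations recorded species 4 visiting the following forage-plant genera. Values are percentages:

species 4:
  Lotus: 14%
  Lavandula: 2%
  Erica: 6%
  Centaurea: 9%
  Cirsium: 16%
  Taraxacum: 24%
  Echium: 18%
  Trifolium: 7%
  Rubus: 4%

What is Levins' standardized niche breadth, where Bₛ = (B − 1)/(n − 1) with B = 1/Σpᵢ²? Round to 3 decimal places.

Convert percentages to proportions (divide by 100).
Σpᵢ² = 0.14² + 0.02² + 0.06² + 0.09² + 0.16² + 0.24² + 0.18² + 0.07² + 0.04² = 0.0196 + 0.0004 + 0.0036 + 0.0081 + 0.0256 + 0.0576 + 0.0324 + 0.0049 + 0.0016 = 0.1538
B = 1 / 0.1538 = 6.50195
Bₛ = (B − 1)/(n − 1) = (6.50195 − 1)/(9 − 1) = 5.50195/8 = 0.68774

0.688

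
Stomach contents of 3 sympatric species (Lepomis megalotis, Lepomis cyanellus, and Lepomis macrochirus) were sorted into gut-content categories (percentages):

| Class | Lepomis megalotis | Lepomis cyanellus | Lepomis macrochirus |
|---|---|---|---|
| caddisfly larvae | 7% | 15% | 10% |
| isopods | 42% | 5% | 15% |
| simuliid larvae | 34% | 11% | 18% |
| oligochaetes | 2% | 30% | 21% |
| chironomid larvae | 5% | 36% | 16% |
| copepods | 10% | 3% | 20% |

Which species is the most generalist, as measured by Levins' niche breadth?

Lepomis macrochirus

Convert percentages to proportions (divide by 100).
Σp_megaᵢ² = 0.07² + 0.42² + 0.34² + 0.02² + 0.05² + 0.10² = 0.0049 + 0.1764 + 0.1156 + 0.0004 + 0.0025 + 0.0100 = 0.3098
B_mega = 1 / 0.3098 = 3.2279
Σp_cyanᵢ² = 0.15² + 0.05² + 0.11² + 0.30² + 0.36² + 0.03² = 0.0225 + 0.0025 + 0.0121 + 0.0900 + 0.1296 + 0.0009 = 0.2576
B_cyan = 1 / 0.2576 = 3.8820
Σp_macrᵢ² = 0.10² + 0.15² + 0.18² + 0.21² + 0.16² + 0.20² = 0.0100 + 0.0225 + 0.0324 + 0.0441 + 0.0256 + 0.0400 = 0.1746
B_macr = 1 / 0.1746 = 5.7274
Highest B → broadest niche (most generalist): Lepomis macrochirus (B = 5.73).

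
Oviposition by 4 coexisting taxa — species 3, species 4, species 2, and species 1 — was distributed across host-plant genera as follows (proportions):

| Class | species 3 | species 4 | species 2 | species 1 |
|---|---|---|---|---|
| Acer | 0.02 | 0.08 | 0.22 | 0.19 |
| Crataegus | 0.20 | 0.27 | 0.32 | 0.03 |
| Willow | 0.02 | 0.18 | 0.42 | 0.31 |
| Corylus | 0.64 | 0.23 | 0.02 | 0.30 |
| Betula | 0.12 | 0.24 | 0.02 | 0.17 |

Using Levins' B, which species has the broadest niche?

species 4

Σp_3ᵢ² = 0.02² + 0.20² + 0.02² + 0.64² + 0.12² = 0.0004 + 0.0400 + 0.0004 + 0.4096 + 0.0144 = 0.4648
B_3 = 1 / 0.4648 = 2.1515
Σp_4ᵢ² = 0.08² + 0.27² + 0.18² + 0.23² + 0.24² = 0.0064 + 0.0729 + 0.0324 + 0.0529 + 0.0576 = 0.2222
B_4 = 1 / 0.2222 = 4.5005
Σp_2ᵢ² = 0.22² + 0.32² + 0.42² + 0.02² + 0.02² = 0.0484 + 0.1024 + 0.1764 + 0.0004 + 0.0004 = 0.3280
B_2 = 1 / 0.3280 = 3.0488
Σp_1ᵢ² = 0.19² + 0.03² + 0.31² + 0.30² + 0.17² = 0.0361 + 0.0009 + 0.0961 + 0.0900 + 0.0289 = 0.2520
B_1 = 1 / 0.2520 = 3.9683
Highest B → broadest niche (most generalist): species 4 (B = 4.50).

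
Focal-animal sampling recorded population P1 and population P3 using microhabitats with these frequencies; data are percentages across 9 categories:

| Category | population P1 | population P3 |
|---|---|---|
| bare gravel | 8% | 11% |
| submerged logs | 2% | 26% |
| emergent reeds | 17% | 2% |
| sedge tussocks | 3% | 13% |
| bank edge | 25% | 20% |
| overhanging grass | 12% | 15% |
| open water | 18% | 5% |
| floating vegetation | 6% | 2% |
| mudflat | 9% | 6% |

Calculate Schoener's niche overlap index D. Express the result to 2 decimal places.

0.60

Convert percentages to proportions (divide by 100).
Σ|p₁ᵢ − p₂ᵢ| = 0.03 + 0.24 + 0.15 + 0.10 + 0.05 + 0.03 + 0.13 + 0.04 + 0.03 = 0.80
D = 1 − ½ × 0.80 = 1 − 0.400 = 0.6000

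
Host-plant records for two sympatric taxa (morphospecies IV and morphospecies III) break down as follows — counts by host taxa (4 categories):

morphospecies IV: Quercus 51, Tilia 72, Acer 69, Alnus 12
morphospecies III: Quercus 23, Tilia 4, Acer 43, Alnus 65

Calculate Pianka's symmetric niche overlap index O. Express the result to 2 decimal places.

0.57

Proportions for morphospecies IV (n=204): 51/204=0.2500, 72/204=0.3529, 69/204=0.3382, 12/204=0.0588
Proportions for morphospecies III (n=135): 23/135=0.1704, 4/135=0.0296, 43/135=0.3185, 65/135=0.4815
Σ p₁ᵢp₂ᵢ = 0.042600 + 0.010446 + 0.107717 + 0.028312 = 0.189075
Σp_1ᵢ² = 0.2500² + 0.3529² + 0.3382² + 0.0588² = 0.062500 + 0.124538 + 0.114379 + 0.003457 = 0.304874
Σp_2ᵢ² = 0.1704² + 0.0296² + 0.3185² + 0.4815² = 0.029036 + 0.000876 + 0.101442 + 0.231842 = 0.363196
O = 0.189075 / √(0.304874 × 0.363196) = 0.189075 / 0.3327597 = 0.5682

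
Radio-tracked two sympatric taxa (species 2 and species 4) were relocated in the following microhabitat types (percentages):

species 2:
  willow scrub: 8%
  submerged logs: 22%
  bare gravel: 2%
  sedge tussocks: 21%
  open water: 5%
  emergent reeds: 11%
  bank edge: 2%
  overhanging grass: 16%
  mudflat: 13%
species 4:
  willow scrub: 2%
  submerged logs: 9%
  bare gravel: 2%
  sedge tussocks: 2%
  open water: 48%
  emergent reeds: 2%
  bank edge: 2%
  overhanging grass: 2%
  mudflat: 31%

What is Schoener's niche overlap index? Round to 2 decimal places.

0.39

Convert percentages to proportions (divide by 100).
Σ|p₁ᵢ − p₂ᵢ| = 0.06 + 0.13 + 0.00 + 0.19 + 0.43 + 0.09 + 0.00 + 0.14 + 0.18 = 1.22
D = 1 − ½ × 1.22 = 1 − 0.610 = 0.3900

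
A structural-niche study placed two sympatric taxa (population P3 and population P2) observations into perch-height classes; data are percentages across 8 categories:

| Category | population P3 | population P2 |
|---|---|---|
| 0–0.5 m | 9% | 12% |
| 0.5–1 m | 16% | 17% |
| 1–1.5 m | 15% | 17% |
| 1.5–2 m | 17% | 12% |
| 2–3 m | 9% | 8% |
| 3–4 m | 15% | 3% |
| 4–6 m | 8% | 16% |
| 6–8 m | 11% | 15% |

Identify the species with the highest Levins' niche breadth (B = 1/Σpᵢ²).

Convert percentages to proportions (divide by 100).
Σp_P3ᵢ² = 0.09² + 0.16² + 0.15² + 0.17² + 0.09² + 0.15² + 0.08² + 0.11² = 0.0081 + 0.0256 + 0.0225 + 0.0289 + 0.0081 + 0.0225 + 0.0064 + 0.0121 = 0.1342
B_P3 = 1 / 0.1342 = 7.4516
Σp_P2ᵢ² = 0.12² + 0.17² + 0.17² + 0.12² + 0.08² + 0.03² + 0.16² + 0.15² = 0.0144 + 0.0289 + 0.0289 + 0.0144 + 0.0064 + 0.0009 + 0.0256 + 0.0225 = 0.1420
B_P2 = 1 / 0.1420 = 7.0423
Highest B → broadest niche (most generalist): population P3 (B = 7.45).

population P3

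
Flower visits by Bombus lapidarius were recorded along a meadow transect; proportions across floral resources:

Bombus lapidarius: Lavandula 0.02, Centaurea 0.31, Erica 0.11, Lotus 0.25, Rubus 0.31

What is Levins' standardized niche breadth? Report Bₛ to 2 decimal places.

Σpᵢ² = 0.02² + 0.31² + 0.11² + 0.25² + 0.31² = 0.0004 + 0.0961 + 0.0121 + 0.0625 + 0.0961 = 0.2672
B = 1 / 0.2672 = 3.7425
Bₛ = (B − 1)/(n − 1) = (3.7425 − 1)/(5 − 1) = 2.7425/4 = 0.6856

0.69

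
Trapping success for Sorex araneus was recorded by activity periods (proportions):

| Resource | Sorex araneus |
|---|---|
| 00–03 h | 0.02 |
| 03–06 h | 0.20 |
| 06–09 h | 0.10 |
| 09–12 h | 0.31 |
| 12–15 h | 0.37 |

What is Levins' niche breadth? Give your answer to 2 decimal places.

3.53

Σpᵢ² = 0.02² + 0.20² + 0.10² + 0.31² + 0.37² = 0.0004 + 0.0400 + 0.0100 + 0.0961 + 0.1369 = 0.2834
B = 1 / 0.2834 = 3.5286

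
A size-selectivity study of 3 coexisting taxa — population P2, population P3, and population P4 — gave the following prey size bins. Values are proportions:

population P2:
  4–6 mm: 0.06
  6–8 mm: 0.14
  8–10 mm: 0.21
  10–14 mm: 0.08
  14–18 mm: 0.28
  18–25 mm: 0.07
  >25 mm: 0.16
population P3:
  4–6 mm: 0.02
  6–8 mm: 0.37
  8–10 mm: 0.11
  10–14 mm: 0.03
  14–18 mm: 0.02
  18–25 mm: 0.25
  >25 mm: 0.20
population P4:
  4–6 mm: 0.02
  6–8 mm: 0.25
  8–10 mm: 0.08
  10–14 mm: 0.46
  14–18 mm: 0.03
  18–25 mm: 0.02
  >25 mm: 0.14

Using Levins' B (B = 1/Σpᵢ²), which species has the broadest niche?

population P2

Σp_P2ᵢ² = 0.06² + 0.14² + 0.21² + 0.08² + 0.28² + 0.07² + 0.16² = 0.0036 + 0.0196 + 0.0441 + 0.0064 + 0.0784 + 0.0049 + 0.0256 = 0.1826
B_P2 = 1 / 0.1826 = 5.4765
Σp_P3ᵢ² = 0.02² + 0.37² + 0.11² + 0.03² + 0.02² + 0.25² + 0.20² = 0.0004 + 0.1369 + 0.0121 + 0.0009 + 0.0004 + 0.0625 + 0.0400 = 0.2532
B_P3 = 1 / 0.2532 = 3.9494
Σp_P4ᵢ² = 0.02² + 0.25² + 0.08² + 0.46² + 0.03² + 0.02² + 0.14² = 0.0004 + 0.0625 + 0.0064 + 0.2116 + 0.0009 + 0.0004 + 0.0196 = 0.3018
B_P4 = 1 / 0.3018 = 3.3135
Highest B → broadest niche (most generalist): population P2 (B = 5.48).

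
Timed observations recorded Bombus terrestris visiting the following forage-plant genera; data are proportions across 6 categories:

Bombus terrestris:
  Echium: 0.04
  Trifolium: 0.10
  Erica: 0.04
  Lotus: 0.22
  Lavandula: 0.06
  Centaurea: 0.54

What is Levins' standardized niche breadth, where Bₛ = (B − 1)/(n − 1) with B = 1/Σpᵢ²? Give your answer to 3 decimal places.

0.361

Σpᵢ² = 0.04² + 0.10² + 0.04² + 0.22² + 0.06² + 0.54² = 0.0016 + 0.0100 + 0.0016 + 0.0484 + 0.0036 + 0.2916 = 0.3568
B = 1 / 0.3568 = 2.80269
Bₛ = (B − 1)/(n − 1) = (2.80269 − 1)/(6 − 1) = 1.80269/5 = 0.36054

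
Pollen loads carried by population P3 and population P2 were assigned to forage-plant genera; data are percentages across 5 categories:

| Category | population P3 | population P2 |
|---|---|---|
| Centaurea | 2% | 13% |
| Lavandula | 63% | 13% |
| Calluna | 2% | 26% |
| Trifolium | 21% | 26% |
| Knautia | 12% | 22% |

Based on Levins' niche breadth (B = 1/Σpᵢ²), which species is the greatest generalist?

Convert percentages to proportions (divide by 100).
Σp_P3ᵢ² = 0.02² + 0.63² + 0.02² + 0.21² + 0.12² = 0.0004 + 0.3969 + 0.0004 + 0.0441 + 0.0144 = 0.4562
B_P3 = 1 / 0.4562 = 2.1920
Σp_P2ᵢ² = 0.13² + 0.13² + 0.26² + 0.26² + 0.22² = 0.0169 + 0.0169 + 0.0676 + 0.0676 + 0.0484 = 0.2174
B_P2 = 1 / 0.2174 = 4.5998
Highest B → broadest niche (most generalist): population P2 (B = 4.60).

population P2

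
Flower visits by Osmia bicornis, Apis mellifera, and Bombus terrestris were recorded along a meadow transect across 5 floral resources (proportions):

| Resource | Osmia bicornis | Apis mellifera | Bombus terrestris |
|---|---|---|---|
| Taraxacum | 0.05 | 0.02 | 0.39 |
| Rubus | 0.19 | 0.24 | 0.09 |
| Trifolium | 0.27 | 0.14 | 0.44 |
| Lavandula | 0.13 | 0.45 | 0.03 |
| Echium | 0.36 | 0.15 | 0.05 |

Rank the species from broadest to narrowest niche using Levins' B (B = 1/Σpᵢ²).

Σp_bicoᵢ² = 0.05² + 0.19² + 0.27² + 0.13² + 0.36² = 0.0025 + 0.0361 + 0.0729 + 0.0169 + 0.1296 = 0.2580
B_bico = 1 / 0.2580 = 3.8760
Σp_mellᵢ² = 0.02² + 0.24² + 0.14² + 0.45² + 0.15² = 0.0004 + 0.0576 + 0.0196 + 0.2025 + 0.0225 = 0.3026
B_mell = 1 / 0.3026 = 3.3047
Σp_terrᵢ² = 0.39² + 0.09² + 0.44² + 0.03² + 0.05² = 0.1521 + 0.0081 + 0.1936 + 0.0009 + 0.0025 = 0.3572
B_terr = 1 / 0.3572 = 2.7996
Ranking by B (broadest → narrowest): Osmia bicornis (3.88) > Apis mellifera (3.30) > Bombus terrestris (2.80)

Osmia bicornis > Apis mellifera > Bombus terrestris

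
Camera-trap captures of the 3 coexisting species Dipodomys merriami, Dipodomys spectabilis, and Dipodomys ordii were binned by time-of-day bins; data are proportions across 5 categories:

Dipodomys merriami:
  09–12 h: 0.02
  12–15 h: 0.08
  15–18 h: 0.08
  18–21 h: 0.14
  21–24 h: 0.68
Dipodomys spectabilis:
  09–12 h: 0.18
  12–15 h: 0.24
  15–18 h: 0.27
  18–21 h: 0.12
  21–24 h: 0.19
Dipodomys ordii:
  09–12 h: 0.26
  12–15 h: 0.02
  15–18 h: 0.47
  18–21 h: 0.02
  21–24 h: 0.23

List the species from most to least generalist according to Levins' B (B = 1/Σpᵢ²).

Dipodomys spectabilis > Dipodomys ordii > Dipodomys merriami

Σp_merrᵢ² = 0.02² + 0.08² + 0.08² + 0.14² + 0.68² = 0.0004 + 0.0064 + 0.0064 + 0.0196 + 0.4624 = 0.4952
B_merr = 1 / 0.4952 = 2.0194
Σp_specᵢ² = 0.18² + 0.24² + 0.27² + 0.12² + 0.19² = 0.0324 + 0.0576 + 0.0729 + 0.0144 + 0.0361 = 0.2134
B_spec = 1 / 0.2134 = 4.6860
Σp_ordiᵢ² = 0.26² + 0.02² + 0.47² + 0.02² + 0.23² = 0.0676 + 0.0004 + 0.2209 + 0.0004 + 0.0529 = 0.3422
B_ordi = 1 / 0.3422 = 2.9223
Ranking by B (broadest → narrowest): Dipodomys spectabilis (4.69) > Dipodomys ordii (2.92) > Dipodomys merriami (2.02)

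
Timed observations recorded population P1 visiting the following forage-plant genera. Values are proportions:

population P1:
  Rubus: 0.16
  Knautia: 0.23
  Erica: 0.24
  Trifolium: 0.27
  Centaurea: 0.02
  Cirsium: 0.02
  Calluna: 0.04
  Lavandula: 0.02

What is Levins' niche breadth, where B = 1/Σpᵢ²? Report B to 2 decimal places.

Σpᵢ² = 0.16² + 0.23² + 0.24² + 0.27² + 0.02² + 0.02² + 0.04² + 0.02² = 0.0256 + 0.0529 + 0.0576 + 0.0729 + 0.0004 + 0.0004 + 0.0016 + 0.0004 = 0.2118
B = 1 / 0.2118 = 4.7214

4.72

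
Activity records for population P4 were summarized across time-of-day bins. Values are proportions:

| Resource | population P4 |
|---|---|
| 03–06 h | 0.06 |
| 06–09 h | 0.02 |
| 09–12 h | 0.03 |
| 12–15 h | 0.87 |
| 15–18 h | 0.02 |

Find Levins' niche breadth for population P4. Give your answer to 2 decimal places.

Σpᵢ² = 0.06² + 0.02² + 0.03² + 0.87² + 0.02² = 0.0036 + 0.0004 + 0.0009 + 0.7569 + 0.0004 = 0.7622
B = 1 / 0.7622 = 1.3120

1.31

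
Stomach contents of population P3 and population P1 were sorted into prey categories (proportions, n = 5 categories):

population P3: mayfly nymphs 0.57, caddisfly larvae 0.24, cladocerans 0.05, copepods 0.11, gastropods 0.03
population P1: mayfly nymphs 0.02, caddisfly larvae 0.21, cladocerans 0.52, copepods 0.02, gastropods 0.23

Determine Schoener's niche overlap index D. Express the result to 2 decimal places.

Σ|p₁ᵢ − p₂ᵢ| = 0.55 + 0.03 + 0.47 + 0.09 + 0.20 = 1.34
D = 1 − ½ × 1.34 = 1 − 0.670 = 0.3300

0.33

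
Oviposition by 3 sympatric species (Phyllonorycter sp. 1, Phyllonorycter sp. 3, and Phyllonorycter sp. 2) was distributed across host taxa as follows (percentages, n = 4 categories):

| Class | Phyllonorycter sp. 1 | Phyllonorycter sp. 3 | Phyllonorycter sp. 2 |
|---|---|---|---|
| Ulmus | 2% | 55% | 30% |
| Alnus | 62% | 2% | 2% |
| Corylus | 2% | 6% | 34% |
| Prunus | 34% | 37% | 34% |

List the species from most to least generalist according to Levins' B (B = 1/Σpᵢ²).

Phyllonorycter sp. 2 > Phyllonorycter sp. 3 > Phyllonorycter sp. 1

Convert percentages to proportions (divide by 100).
Σp_1ᵢ² = 0.02² + 0.62² + 0.02² + 0.34² = 0.0004 + 0.3844 + 0.0004 + 0.1156 = 0.5008
B_1 = 1 / 0.5008 = 1.9968
Σp_3ᵢ² = 0.55² + 0.02² + 0.06² + 0.37² = 0.3025 + 0.0004 + 0.0036 + 0.1369 = 0.4434
B_3 = 1 / 0.4434 = 2.2553
Σp_2ᵢ² = 0.30² + 0.02² + 0.34² + 0.34² = 0.0900 + 0.0004 + 0.1156 + 0.1156 = 0.3216
B_2 = 1 / 0.3216 = 3.1095
Ranking by B (broadest → narrowest): Phyllonorycter sp. 2 (3.11) > Phyllonorycter sp. 3 (2.26) > Phyllonorycter sp. 1 (2.00)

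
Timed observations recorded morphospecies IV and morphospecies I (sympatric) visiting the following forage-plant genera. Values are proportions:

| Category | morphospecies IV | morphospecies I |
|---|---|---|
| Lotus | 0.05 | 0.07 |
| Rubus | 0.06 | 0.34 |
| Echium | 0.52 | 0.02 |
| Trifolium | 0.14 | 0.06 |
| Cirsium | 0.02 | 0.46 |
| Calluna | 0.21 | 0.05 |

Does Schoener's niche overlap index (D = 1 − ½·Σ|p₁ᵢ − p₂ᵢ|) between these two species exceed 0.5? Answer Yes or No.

Σ|p₁ᵢ − p₂ᵢ| = 0.02 + 0.28 + 0.50 + 0.08 + 0.44 + 0.16 = 1.48
D = 1 − ½ × 1.48 = 1 − 0.740 = 0.2600
D = 0.2600 < 0.5 → No.

No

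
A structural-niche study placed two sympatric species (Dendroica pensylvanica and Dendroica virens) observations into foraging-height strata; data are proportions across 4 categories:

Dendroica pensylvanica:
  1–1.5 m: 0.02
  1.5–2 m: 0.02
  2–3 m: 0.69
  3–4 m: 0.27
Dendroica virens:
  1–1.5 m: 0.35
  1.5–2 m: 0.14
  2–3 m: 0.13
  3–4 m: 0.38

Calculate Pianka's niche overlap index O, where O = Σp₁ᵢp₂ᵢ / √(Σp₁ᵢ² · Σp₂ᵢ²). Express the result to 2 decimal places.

0.49

Σ p₁ᵢp₂ᵢ = 0.0070 + 0.0028 + 0.0897 + 0.1026 = 0.2021
Σp_1ᵢ² = 0.02² + 0.02² + 0.69² + 0.27² = 0.0004 + 0.0004 + 0.4761 + 0.0729 = 0.5498
Σp_2ᵢ² = 0.35² + 0.14² + 0.13² + 0.38² = 0.1225 + 0.0196 + 0.0169 + 0.1444 = 0.3034
O = 0.2021 / √(0.5498 × 0.3034) = 0.2021 / 0.40842 = 0.4948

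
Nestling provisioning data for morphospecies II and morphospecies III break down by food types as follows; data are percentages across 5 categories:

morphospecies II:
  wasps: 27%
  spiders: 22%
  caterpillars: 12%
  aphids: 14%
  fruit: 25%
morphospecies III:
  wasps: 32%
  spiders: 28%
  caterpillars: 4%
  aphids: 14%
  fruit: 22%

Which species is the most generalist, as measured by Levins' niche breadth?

morphospecies II

Convert percentages to proportions (divide by 100).
Σp_IIᵢ² = 0.27² + 0.22² + 0.12² + 0.14² + 0.25² = 0.0729 + 0.0484 + 0.0144 + 0.0196 + 0.0625 = 0.2178
B_II = 1 / 0.2178 = 4.5914
Σp_IIIᵢ² = 0.32² + 0.28² + 0.04² + 0.14² + 0.22² = 0.1024 + 0.0784 + 0.0016 + 0.0196 + 0.0484 = 0.2504
B_III = 1 / 0.2504 = 3.9936
Highest B → broadest niche (most generalist): morphospecies II (B = 4.59).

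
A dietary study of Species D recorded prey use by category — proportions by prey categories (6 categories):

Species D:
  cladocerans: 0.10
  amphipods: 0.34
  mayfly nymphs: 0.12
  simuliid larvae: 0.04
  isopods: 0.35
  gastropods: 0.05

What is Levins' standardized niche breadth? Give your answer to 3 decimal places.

Σpᵢ² = 0.10² + 0.34² + 0.12² + 0.04² + 0.35² + 0.05² = 0.0100 + 0.1156 + 0.0144 + 0.0016 + 0.1225 + 0.0025 = 0.2666
B = 1 / 0.2666 = 3.75094
Bₛ = (B − 1)/(n − 1) = (3.75094 − 1)/(6 − 1) = 2.75094/5 = 0.55019

0.550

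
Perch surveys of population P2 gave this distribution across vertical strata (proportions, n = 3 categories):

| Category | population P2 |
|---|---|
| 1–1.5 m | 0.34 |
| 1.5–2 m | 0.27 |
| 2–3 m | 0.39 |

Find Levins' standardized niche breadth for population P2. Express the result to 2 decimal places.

Σpᵢ² = 0.34² + 0.27² + 0.39² = 0.1156 + 0.0729 + 0.1521 = 0.3406
B = 1 / 0.3406 = 2.9360
Bₛ = (B − 1)/(n − 1) = (2.9360 − 1)/(3 − 1) = 1.9360/2 = 0.9680

0.97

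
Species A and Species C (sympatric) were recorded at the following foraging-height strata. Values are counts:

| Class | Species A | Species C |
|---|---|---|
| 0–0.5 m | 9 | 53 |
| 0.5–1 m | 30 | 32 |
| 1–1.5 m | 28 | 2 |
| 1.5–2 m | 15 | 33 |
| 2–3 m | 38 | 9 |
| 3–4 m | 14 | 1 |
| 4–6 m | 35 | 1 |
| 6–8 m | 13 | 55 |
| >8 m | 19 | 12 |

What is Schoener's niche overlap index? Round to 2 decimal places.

Proportions for Species A (n=201): 9/201=0.0448, 30/201=0.1493, 28/201=0.1393, 15/201=0.0746, 38/201=0.1891, 14/201=0.0697, 35/201=0.1741, 13/201=0.0647, 19/201=0.0945
Proportions for Species C (n=198): 53/198=0.2677, 32/198=0.1616, 2/198=0.0101, 33/198=0.1667, 9/198=0.0455, 1/198=0.0051, 1/198=0.0051, 55/198=0.2778, 12/198=0.0606
Σ|p₁ᵢ − p₂ᵢ| = 0.2229 + 0.0123 + 0.1292 + 0.0921 + 0.1436 + 0.0646 + 0.1690 + 0.2131 + 0.0339 = 1.0807
D = 1 − ½ × 1.0807 = 1 − 0.54035 = 0.45965

0.46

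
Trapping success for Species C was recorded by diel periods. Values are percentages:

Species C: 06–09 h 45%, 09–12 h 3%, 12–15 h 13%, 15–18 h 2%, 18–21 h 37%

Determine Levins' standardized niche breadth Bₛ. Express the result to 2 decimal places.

0.45

Convert percentages to proportions (divide by 100).
Σpᵢ² = 0.45² + 0.03² + 0.13² + 0.02² + 0.37² = 0.2025 + 0.0009 + 0.0169 + 0.0004 + 0.1369 = 0.3576
B = 1 / 0.3576 = 2.7964
Bₛ = (B − 1)/(n − 1) = (2.7964 − 1)/(5 − 1) = 1.7964/4 = 0.4491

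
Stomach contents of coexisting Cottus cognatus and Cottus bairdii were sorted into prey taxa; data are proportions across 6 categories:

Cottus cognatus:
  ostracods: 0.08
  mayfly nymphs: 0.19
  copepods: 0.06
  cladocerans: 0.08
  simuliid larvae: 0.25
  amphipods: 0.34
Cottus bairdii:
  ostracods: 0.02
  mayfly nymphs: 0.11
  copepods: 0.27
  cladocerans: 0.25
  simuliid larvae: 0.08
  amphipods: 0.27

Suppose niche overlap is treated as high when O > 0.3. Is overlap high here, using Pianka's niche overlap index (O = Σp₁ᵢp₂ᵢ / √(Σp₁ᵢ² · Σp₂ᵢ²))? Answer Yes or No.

Yes

Σ p₁ᵢp₂ᵢ = 0.0016 + 0.0209 + 0.0162 + 0.0200 + 0.0200 + 0.0918 = 0.1705
Σp_1ᵢ² = 0.08² + 0.19² + 0.06² + 0.08² + 0.25² + 0.34² = 0.0064 + 0.0361 + 0.0036 + 0.0064 + 0.0625 + 0.1156 = 0.2306
Σp_2ᵢ² = 0.02² + 0.11² + 0.27² + 0.25² + 0.08² + 0.27² = 0.0004 + 0.0121 + 0.0729 + 0.0625 + 0.0064 + 0.0729 = 0.2272
O = 0.1705 / √(0.2306 × 0.2272) = 0.1705 / 0.22889 = 0.7449
O = 0.7449 > 0.3 → Yes.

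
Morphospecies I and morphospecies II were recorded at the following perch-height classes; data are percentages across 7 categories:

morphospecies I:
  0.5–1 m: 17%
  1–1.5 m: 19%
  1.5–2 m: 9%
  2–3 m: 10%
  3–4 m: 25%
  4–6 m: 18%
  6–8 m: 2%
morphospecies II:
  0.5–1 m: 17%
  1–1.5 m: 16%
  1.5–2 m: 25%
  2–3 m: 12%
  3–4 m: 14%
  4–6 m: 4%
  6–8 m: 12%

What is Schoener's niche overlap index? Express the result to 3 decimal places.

Convert percentages to proportions (divide by 100).
Σ|p₁ᵢ − p₂ᵢ| = 0.00 + 0.03 + 0.16 + 0.02 + 0.11 + 0.14 + 0.10 = 0.56
D = 1 − ½ × 0.56 = 1 − 0.280 = 0.72000

0.720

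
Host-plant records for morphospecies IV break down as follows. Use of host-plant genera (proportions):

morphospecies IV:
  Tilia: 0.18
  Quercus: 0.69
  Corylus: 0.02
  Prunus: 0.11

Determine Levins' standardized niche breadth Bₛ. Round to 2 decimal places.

0.31

Σpᵢ² = 0.18² + 0.69² + 0.02² + 0.11² = 0.0324 + 0.4761 + 0.0004 + 0.0121 = 0.5210
B = 1 / 0.5210 = 1.9194
Bₛ = (B − 1)/(n − 1) = (1.9194 − 1)/(4 − 1) = 0.9194/3 = 0.3065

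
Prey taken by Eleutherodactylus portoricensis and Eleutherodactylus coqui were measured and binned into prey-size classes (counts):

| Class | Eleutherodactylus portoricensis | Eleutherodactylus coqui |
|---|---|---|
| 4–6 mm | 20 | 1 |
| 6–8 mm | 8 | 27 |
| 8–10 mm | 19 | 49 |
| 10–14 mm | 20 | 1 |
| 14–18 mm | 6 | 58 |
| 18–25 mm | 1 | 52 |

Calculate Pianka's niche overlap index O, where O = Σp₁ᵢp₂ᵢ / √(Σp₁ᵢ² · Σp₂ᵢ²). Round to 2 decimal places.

Proportions for Eleutherodactylus portoricensis (n=74): 20/74=0.2703, 8/74=0.1081, 19/74=0.2568, 20/74=0.2703, 6/74=0.0811, 1/74=0.0135
Proportions for Eleutherodactylus coqui (n=188): 1/188=0.0053, 27/188=0.1436, 49/188=0.2606, 1/188=0.0053, 58/188=0.3085, 52/188=0.2766
Σ p₁ᵢp₂ᵢ = 0.001433 + 0.015523 + 0.066922 + 0.001433 + 0.025019 + 0.003734 = 0.114064
Σp_1ᵢ² = 0.2703² + 0.1081² + 0.2568² + 0.2703² + 0.0811² + 0.0135² = 0.073062 + 0.011686 + 0.065946 + 0.073062 + 0.006577 + 0.000182 = 0.230515
Σp_2ᵢ² = 0.0053² + 0.1436² + 0.2606² + 0.0053² + 0.3085² + 0.2766² = 0.000028 + 0.020621 + 0.067912 + 0.000028 + 0.095172 + 0.076508 = 0.260269
O = 0.114064 / √(0.230515 × 0.260269) = 0.114064 / 0.2449406 = 0.4657

0.47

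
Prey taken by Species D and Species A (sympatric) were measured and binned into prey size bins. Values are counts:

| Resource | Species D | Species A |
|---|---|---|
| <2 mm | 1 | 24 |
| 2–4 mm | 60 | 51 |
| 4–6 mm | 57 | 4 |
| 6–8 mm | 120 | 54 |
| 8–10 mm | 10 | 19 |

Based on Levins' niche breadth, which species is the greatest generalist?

Proportions for Species D (n=248): 1/248=0.0040, 60/248=0.2419, 57/248=0.2298, 120/248=0.4839, 10/248=0.0403
Proportions for Species A (n=152): 24/152=0.1579, 51/152=0.3355, 4/152=0.0263, 54/152=0.3553, 19/152=0.1250
Σp_Dᵢ² = 0.0040² + 0.2419² + 0.2298² + 0.4839² + 0.0403² = 0.000016 + 0.058516 + 0.052808 + 0.234159 + 0.001624 = 0.347123
B_D = 1 / 0.347123 = 2.8808
Σp_Aᵢ² = 0.1579² + 0.3355² + 0.0263² + 0.3553² + 0.1250² = 0.024932 + 0.112560 + 0.000692 + 0.126238 + 0.015625 = 0.280047
B_A = 1 / 0.280047 = 3.5708
Highest B → broadest niche (most generalist): Species A (B = 3.57).

Species A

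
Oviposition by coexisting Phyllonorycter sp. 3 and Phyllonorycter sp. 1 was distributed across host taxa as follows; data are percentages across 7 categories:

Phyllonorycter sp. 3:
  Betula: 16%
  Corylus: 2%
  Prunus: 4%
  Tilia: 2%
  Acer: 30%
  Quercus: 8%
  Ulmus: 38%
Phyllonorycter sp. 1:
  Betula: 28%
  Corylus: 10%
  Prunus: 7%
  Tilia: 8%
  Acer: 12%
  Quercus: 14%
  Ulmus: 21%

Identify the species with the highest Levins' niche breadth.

Convert percentages to proportions (divide by 100).
Σp_3ᵢ² = 0.16² + 0.02² + 0.04² + 0.02² + 0.30² + 0.08² + 0.38² = 0.0256 + 0.0004 + 0.0016 + 0.0004 + 0.0900 + 0.0064 + 0.1444 = 0.2688
B_3 = 1 / 0.2688 = 3.7202
Σp_1ᵢ² = 0.28² + 0.10² + 0.07² + 0.08² + 0.12² + 0.14² + 0.21² = 0.0784 + 0.0100 + 0.0049 + 0.0064 + 0.0144 + 0.0196 + 0.0441 = 0.1778
B_1 = 1 / 0.1778 = 5.6243
Highest B → broadest niche (most generalist): Phyllonorycter sp. 1 (B = 5.62).

Phyllonorycter sp. 1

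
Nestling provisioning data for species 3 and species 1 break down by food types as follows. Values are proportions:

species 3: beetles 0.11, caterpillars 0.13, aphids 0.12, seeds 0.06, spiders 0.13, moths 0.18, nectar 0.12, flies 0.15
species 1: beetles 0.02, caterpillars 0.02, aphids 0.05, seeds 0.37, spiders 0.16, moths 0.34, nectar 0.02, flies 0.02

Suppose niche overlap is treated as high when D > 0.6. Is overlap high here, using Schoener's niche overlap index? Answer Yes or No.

No

Σ|p₁ᵢ − p₂ᵢ| = 0.09 + 0.11 + 0.07 + 0.31 + 0.03 + 0.16 + 0.10 + 0.13 = 1.00
D = 1 − ½ × 1.00 = 1 − 0.500 = 0.5000
D = 0.5000 < 0.6 → No.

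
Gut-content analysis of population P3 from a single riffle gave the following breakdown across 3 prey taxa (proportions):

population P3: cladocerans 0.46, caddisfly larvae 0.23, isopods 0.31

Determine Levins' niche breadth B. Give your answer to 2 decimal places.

2.77

Σpᵢ² = 0.46² + 0.23² + 0.31² = 0.2116 + 0.0529 + 0.0961 = 0.3606
B = 1 / 0.3606 = 2.7732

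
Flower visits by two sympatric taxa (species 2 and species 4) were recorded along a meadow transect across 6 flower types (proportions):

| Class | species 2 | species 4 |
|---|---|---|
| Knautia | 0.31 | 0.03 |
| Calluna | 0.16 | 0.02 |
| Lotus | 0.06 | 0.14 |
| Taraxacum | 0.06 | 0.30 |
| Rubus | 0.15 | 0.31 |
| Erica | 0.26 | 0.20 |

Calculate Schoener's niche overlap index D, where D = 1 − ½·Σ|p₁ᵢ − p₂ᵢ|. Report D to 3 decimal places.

0.520

Σ|p₁ᵢ − p₂ᵢ| = 0.28 + 0.14 + 0.08 + 0.24 + 0.16 + 0.06 = 0.96
D = 1 − ½ × 0.96 = 1 − 0.480 = 0.52000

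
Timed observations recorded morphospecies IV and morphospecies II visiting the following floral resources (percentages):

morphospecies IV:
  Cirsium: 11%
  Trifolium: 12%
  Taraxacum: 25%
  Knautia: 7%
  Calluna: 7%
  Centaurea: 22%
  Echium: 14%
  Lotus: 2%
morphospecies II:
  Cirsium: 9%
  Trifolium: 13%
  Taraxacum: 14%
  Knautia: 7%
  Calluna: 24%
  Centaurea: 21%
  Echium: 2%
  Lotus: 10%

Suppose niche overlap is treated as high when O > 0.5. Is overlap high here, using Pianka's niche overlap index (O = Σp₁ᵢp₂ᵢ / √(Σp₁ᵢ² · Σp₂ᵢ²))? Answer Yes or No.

Yes

Convert percentages to proportions (divide by 100).
Σ p₁ᵢp₂ᵢ = 0.0099 + 0.0156 + 0.0350 + 0.0049 + 0.0168 + 0.0462 + 0.0028 + 0.0020 = 0.1332
Σp_1ᵢ² = 0.11² + 0.12² + 0.25² + 0.07² + 0.07² + 0.22² + 0.14² + 0.02² = 0.0121 + 0.0144 + 0.0625 + 0.0049 + 0.0049 + 0.0484 + 0.0196 + 0.0004 = 0.1672
Σp_2ᵢ² = 0.09² + 0.13² + 0.14² + 0.07² + 0.24² + 0.21² + 0.02² + 0.10² = 0.0081 + 0.0169 + 0.0196 + 0.0049 + 0.0576 + 0.0441 + 0.0004 + 0.0100 = 0.1616
O = 0.1332 / √(0.1672 × 0.1616) = 0.1332 / 0.16438 = 0.8103
O = 0.8103 > 0.5 → Yes.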